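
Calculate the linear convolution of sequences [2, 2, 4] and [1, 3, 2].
y[0] = 2×1 = 2; y[1] = 2×3 + 2×1 = 8; y[2] = 2×2 + 2×3 + 4×1 = 14; y[3] = 2×2 + 4×3 = 16; y[4] = 4×2 = 8

[2, 8, 14, 16, 8]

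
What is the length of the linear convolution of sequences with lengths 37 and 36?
Linear/full convolution length: m + n - 1 = 37 + 36 - 1 = 72

72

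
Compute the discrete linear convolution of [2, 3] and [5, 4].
y[0] = 2×5 = 10; y[1] = 2×4 + 3×5 = 23; y[2] = 3×4 = 12

[10, 23, 12]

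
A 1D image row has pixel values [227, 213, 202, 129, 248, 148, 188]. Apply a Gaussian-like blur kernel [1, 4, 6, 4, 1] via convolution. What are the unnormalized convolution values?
Convolve image row [227, 213, 202, 129, 248, 148, 188] with kernel [1, 4, 6, 4, 1]: y[0] = 227×1 = 227; y[1] = 227×4 + 213×1 = 1121; y[2] = 227×6 + 213×4 + 202×1 = 2416; y[3] = 227×4 + 213×6 + 202×4 + 129×1 = 3123; y[4] = 227×1 + 213×4 + 202×6 + 129×4 + 248×1 = 3055; y[5] = 213×1 + 202×4 + 129×6 + 248×4 + 148×1 = 2935; y[6] = 202×1 + 129×4 + 248×6 + 148×4 + 188×1 = 2986; y[7] = 129×1 + 248×4 + 148×6 + 188×4 = 2761; y[8] = 248×1 + 148×4 + 188×6 = 1968; y[9] = 148×1 + 188×4 = 900; y[10] = 188×1 = 188 → [227, 1121, 2416, 3123, 3055, 2935, 2986, 2761, 1968, 900, 188]. Normalization factor = sum(kernel) = 16.

[227, 1121, 2416, 3123, 3055, 2935, 2986, 2761, 1968, 900, 188]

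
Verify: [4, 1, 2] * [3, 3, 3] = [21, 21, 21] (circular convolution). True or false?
Recompute circular convolution of [4, 1, 2] and [3, 3, 3]: y[0] = 4×3 + 1×3 + 2×3 = 21; y[1] = 4×3 + 1×3 + 2×3 = 21; y[2] = 4×3 + 1×3 + 2×3 = 21 → [21, 21, 21]. Given [21, 21, 21] matches, so answer: Yes

Yes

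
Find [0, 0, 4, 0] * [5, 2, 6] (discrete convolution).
y[0] = 0×5 = 0; y[1] = 0×2 + 0×5 = 0; y[2] = 0×6 + 0×2 + 4×5 = 20; y[3] = 0×6 + 4×2 + 0×5 = 8; y[4] = 4×6 + 0×2 = 24; y[5] = 0×6 = 0

[0, 0, 20, 8, 24, 0]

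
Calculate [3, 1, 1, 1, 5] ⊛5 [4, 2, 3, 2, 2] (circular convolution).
Use y[k] = Σ_j x[j]·h[(k-j) mod 5]. y[0] = 3×4 + 1×2 + 1×2 + 1×3 + 5×2 = 29; y[1] = 3×2 + 1×4 + 1×2 + 1×2 + 5×3 = 29; y[2] = 3×3 + 1×2 + 1×4 + 1×2 + 5×2 = 27; y[3] = 3×2 + 1×3 + 1×2 + 1×4 + 5×2 = 25; y[4] = 3×2 + 1×2 + 1×3 + 1×2 + 5×4 = 33. Result: [29, 29, 27, 25, 33]

[29, 29, 27, 25, 33]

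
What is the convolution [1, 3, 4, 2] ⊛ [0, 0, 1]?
y[0] = 1×0 = 0; y[1] = 1×0 + 3×0 = 0; y[2] = 1×1 + 3×0 + 4×0 = 1; y[3] = 3×1 + 4×0 + 2×0 = 3; y[4] = 4×1 + 2×0 = 4; y[5] = 2×1 = 2

[0, 0, 1, 3, 4, 2]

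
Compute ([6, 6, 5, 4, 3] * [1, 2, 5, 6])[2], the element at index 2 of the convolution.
Use y[k] = Σ_i a[i]·b[k-i] at k=2. y[2] = 6×5 + 6×2 + 5×1 = 47

47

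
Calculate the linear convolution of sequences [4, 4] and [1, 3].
y[0] = 4×1 = 4; y[1] = 4×3 + 4×1 = 16; y[2] = 4×3 = 12

[4, 16, 12]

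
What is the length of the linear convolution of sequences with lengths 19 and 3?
Linear/full convolution length: m + n - 1 = 19 + 3 - 1 = 21

21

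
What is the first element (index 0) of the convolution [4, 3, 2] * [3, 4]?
Use y[k] = Σ_i a[i]·b[k-i] at k=0. y[0] = 4×3 = 12

12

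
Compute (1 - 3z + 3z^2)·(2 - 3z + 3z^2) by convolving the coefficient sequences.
Ascending coefficients: a = [1, -3, 3], b = [2, -3, 3]. c[0] = 1×2 = 2; c[1] = 1×-3 + -3×2 = -9; c[2] = 1×3 + -3×-3 + 3×2 = 18; c[3] = -3×3 + 3×-3 = -18; c[4] = 3×3 = 9. Result coefficients: [2, -9, 18, -18, 9] → 2 - 9z + 18z^2 - 18z^3 + 9z^4

2 - 9z + 18z^2 - 18z^3 + 9z^4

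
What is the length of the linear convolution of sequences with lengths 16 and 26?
Linear/full convolution length: m + n - 1 = 16 + 26 - 1 = 41

41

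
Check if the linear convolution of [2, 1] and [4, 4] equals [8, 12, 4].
Recompute linear convolution of [2, 1] and [4, 4]: y[0] = 2×4 = 8; y[1] = 2×4 + 1×4 = 12; y[2] = 1×4 = 4 → [8, 12, 4]. Given [8, 12, 4] matches, so answer: Yes

Yes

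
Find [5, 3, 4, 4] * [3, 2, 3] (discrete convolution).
y[0] = 5×3 = 15; y[1] = 5×2 + 3×3 = 19; y[2] = 5×3 + 3×2 + 4×3 = 33; y[3] = 3×3 + 4×2 + 4×3 = 29; y[4] = 4×3 + 4×2 = 20; y[5] = 4×3 = 12

[15, 19, 33, 29, 20, 12]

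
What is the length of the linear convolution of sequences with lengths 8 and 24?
Linear/full convolution length: m + n - 1 = 8 + 24 - 1 = 31

31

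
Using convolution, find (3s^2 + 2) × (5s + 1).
Ascending coefficients: a = [2, 0, 3], b = [1, 5]. c[0] = 2×1 = 2; c[1] = 2×5 + 0×1 = 10; c[2] = 0×5 + 3×1 = 3; c[3] = 3×5 = 15. Result coefficients: [2, 10, 3, 15] → 15s^3 + 3s^2 + 10s + 2

15s^3 + 3s^2 + 10s + 2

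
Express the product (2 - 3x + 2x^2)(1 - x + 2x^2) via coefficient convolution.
Ascending coefficients: a = [2, -3, 2], b = [1, -1, 2]. c[0] = 2×1 = 2; c[1] = 2×-1 + -3×1 = -5; c[2] = 2×2 + -3×-1 + 2×1 = 9; c[3] = -3×2 + 2×-1 = -8; c[4] = 2×2 = 4. Result coefficients: [2, -5, 9, -8, 4] → 2 - 5x + 9x^2 - 8x^3 + 4x^4

2 - 5x + 9x^2 - 8x^3 + 4x^4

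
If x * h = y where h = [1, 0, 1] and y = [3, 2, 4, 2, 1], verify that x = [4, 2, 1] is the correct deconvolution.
Forward-compute [4, 2, 1] * [1, 0, 1]: y[0] = 4×1 = 4; y[1] = 4×0 + 2×1 = 2; y[2] = 4×1 + 2×0 + 1×1 = 5; y[3] = 2×1 + 1×0 = 2; y[4] = 1×1 = 1 → [4, 2, 5, 2, 1]. Does not match given y = [3, 2, 4, 2, 1].

Not verified. [4, 2, 1] * [1, 0, 1] = [4, 2, 5, 2, 1], which differs from [3, 2, 4, 2, 1] at index 0.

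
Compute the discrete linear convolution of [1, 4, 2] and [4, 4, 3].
y[0] = 1×4 = 4; y[1] = 1×4 + 4×4 = 20; y[2] = 1×3 + 4×4 + 2×4 = 27; y[3] = 4×3 + 2×4 = 20; y[4] = 2×3 = 6

[4, 20, 27, 20, 6]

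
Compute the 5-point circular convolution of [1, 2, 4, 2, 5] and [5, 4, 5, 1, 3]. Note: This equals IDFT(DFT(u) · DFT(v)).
Either evaluate y[k] = Σ_j u[j]·v[(k-j) mod 5] directly, or use IDFT(DFT(u) · DFT(v)). y[0] = 1×5 + 2×3 + 4×1 + 2×5 + 5×4 = 45; y[1] = 1×4 + 2×5 + 4×3 + 2×1 + 5×5 = 53; y[2] = 1×5 + 2×4 + 4×5 + 2×3 + 5×1 = 44; y[3] = 1×1 + 2×5 + 4×4 + 2×5 + 5×3 = 52; y[4] = 1×3 + 2×1 + 4×5 + 2×4 + 5×5 = 58. Result: [45, 53, 44, 52, 58]

[45, 53, 44, 52, 58]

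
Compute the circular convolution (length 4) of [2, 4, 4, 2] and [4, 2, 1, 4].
Use y[k] = Σ_j f[j]·g[(k-j) mod 4]. y[0] = 2×4 + 4×4 + 4×1 + 2×2 = 32; y[1] = 2×2 + 4×4 + 4×4 + 2×1 = 38; y[2] = 2×1 + 4×2 + 4×4 + 2×4 = 34; y[3] = 2×4 + 4×1 + 4×2 + 2×4 = 28. Result: [32, 38, 34, 28]

[32, 38, 34, 28]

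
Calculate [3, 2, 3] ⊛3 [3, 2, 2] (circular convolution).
Use y[k] = Σ_j s[j]·t[(k-j) mod 3]. y[0] = 3×3 + 2×2 + 3×2 = 19; y[1] = 3×2 + 2×3 + 3×2 = 18; y[2] = 3×2 + 2×2 + 3×3 = 19. Result: [19, 18, 19]

[19, 18, 19]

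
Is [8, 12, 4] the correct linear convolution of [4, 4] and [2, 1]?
Recompute linear convolution of [4, 4] and [2, 1]: y[0] = 4×2 = 8; y[1] = 4×1 + 4×2 = 12; y[2] = 4×1 = 4 → [8, 12, 4]. Given [8, 12, 4] matches, so answer: Yes

Yes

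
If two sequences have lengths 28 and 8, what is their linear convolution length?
Linear/full convolution length: m + n - 1 = 28 + 8 - 1 = 35

35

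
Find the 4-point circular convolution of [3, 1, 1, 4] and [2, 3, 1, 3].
Use y[k] = Σ_j x[j]·h[(k-j) mod 4]. y[0] = 3×2 + 1×3 + 1×1 + 4×3 = 22; y[1] = 3×3 + 1×2 + 1×3 + 4×1 = 18; y[2] = 3×1 + 1×3 + 1×2 + 4×3 = 20; y[3] = 3×3 + 1×1 + 1×3 + 4×2 = 21. Result: [22, 18, 20, 21]

[22, 18, 20, 21]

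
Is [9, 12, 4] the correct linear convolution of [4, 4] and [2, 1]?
Recompute linear convolution of [4, 4] and [2, 1]: y[0] = 4×2 = 8; y[1] = 4×1 + 4×2 = 12; y[2] = 4×1 = 4 → [8, 12, 4]. Compare to given [9, 12, 4]: they differ at index 0: given 9, correct 8, so answer: No

No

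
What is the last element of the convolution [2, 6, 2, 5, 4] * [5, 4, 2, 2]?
Use y[k] = Σ_i a[i]·b[k-i] at k=7. y[7] = 4×2 = 8

8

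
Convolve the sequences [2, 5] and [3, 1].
y[0] = 2×3 = 6; y[1] = 2×1 + 5×3 = 17; y[2] = 5×1 = 5

[6, 17, 5]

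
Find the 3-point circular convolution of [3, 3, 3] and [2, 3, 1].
Use y[k] = Σ_j a[j]·b[(k-j) mod 3]. y[0] = 3×2 + 3×1 + 3×3 = 18; y[1] = 3×3 + 3×2 + 3×1 = 18; y[2] = 3×1 + 3×3 + 3×2 = 18. Result: [18, 18, 18]

[18, 18, 18]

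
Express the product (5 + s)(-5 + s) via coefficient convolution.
Ascending coefficients: a = [5, 1], b = [-5, 1]. c[0] = 5×-5 = -25; c[1] = 5×1 + 1×-5 = 0; c[2] = 1×1 = 1. Result coefficients: [-25, 0, 1] → -25 + s^2

-25 + s^2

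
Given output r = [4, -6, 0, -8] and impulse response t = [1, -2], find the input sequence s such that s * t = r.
Deconvolve r=[4, -6, 0, -8] by t=[1, -2]. Since t[0]=1, solve forward: s[0] = r[0] / 1 = 4; s[1] = (r[1] - 4×-2) / 1 = 2; s[2] = (r[2] - 2×-2) / 1 = 4. So s = [4, 2, 4]. Check by forward convolution: r[0] = 4×1 = 4; r[1] = 4×-2 + 2×1 = -6; r[2] = 2×-2 + 4×1 = 0; r[3] = 4×-2 = -8

[4, 2, 4]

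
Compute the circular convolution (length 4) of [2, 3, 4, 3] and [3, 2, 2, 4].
Use y[k] = Σ_j x[j]·h[(k-j) mod 4]. y[0] = 2×3 + 3×4 + 4×2 + 3×2 = 32; y[1] = 2×2 + 3×3 + 4×4 + 3×2 = 35; y[2] = 2×2 + 3×2 + 4×3 + 3×4 = 34; y[3] = 2×4 + 3×2 + 4×2 + 3×3 = 31. Result: [32, 35, 34, 31]

[32, 35, 34, 31]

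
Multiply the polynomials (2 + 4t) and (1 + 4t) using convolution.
Ascending coefficients: a = [2, 4], b = [1, 4]. c[0] = 2×1 = 2; c[1] = 2×4 + 4×1 = 12; c[2] = 4×4 = 16. Result coefficients: [2, 12, 16] → 2 + 12t + 16t^2

2 + 12t + 16t^2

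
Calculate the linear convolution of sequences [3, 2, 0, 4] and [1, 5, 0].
y[0] = 3×1 = 3; y[1] = 3×5 + 2×1 = 17; y[2] = 3×0 + 2×5 + 0×1 = 10; y[3] = 2×0 + 0×5 + 4×1 = 4; y[4] = 0×0 + 4×5 = 20; y[5] = 4×0 = 0

[3, 17, 10, 4, 20, 0]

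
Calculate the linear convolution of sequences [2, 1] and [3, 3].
y[0] = 2×3 = 6; y[1] = 2×3 + 1×3 = 9; y[2] = 1×3 = 3

[6, 9, 3]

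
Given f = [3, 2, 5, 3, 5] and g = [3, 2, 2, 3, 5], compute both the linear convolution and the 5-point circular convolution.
Linear: y_lin[0] = 3×3 = 9; y_lin[1] = 3×2 + 2×3 = 12; y_lin[2] = 3×2 + 2×2 + 5×3 = 25; y_lin[3] = 3×3 + 2×2 + 5×2 + 3×3 = 32; y_lin[4] = 3×5 + 2×3 + 5×2 + 3×2 + 5×3 = 52; y_lin[5] = 2×5 + 5×3 + 3×2 + 5×2 = 41; y_lin[6] = 5×5 + 3×3 + 5×2 = 44; y_lin[7] = 3×5 + 5×3 = 30; y_lin[8] = 5×5 = 25 → [9, 12, 25, 32, 52, 41, 44, 30, 25]. Circular (length 5): y[0] = 3×3 + 2×5 + 5×3 + 3×2 + 5×2 = 50; y[1] = 3×2 + 2×3 + 5×5 + 3×3 + 5×2 = 56; y[2] = 3×2 + 2×2 + 5×3 + 3×5 + 5×3 = 55; y[3] = 3×3 + 2×2 + 5×2 + 3×3 + 5×5 = 57; y[4] = 3×5 + 2×3 + 5×2 + 3×2 + 5×3 = 52 → [50, 56, 55, 57, 52]

Linear: [9, 12, 25, 32, 52, 41, 44, 30, 25], Circular: [50, 56, 55, 57, 52]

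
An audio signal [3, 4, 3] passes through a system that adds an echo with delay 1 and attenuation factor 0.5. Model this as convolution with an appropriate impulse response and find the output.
Direct-path + delayed-attenuated-path model → impulse response h = [1, 0.5] (1 at lag 0, 0.5 at lag 1). Output y[n] = x[n] + 0.5·x[n - 1] (with x[n] = 0 outside 0..2): y[0] = 3 + 0.5×0 = 3; y[1] = 4 + 0.5×3 = 5.5; y[2] = 3 + 0.5×4 = 5.0; y[3] = 0 + 0.5×3 = 1.5. So y = [3, 5.5, 5.0, 1.5]

[3, 5.5, 5.0, 1.5]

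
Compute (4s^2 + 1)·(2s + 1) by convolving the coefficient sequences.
Ascending coefficients: a = [1, 0, 4], b = [1, 2]. c[0] = 1×1 = 1; c[1] = 1×2 + 0×1 = 2; c[2] = 0×2 + 4×1 = 4; c[3] = 4×2 = 8. Result coefficients: [1, 2, 4, 8] → 8s^3 + 4s^2 + 2s + 1

8s^3 + 4s^2 + 2s + 1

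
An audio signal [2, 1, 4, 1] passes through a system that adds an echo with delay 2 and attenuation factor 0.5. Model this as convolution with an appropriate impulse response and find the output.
Direct-path + delayed-attenuated-path model → impulse response h = [1, 0, 0.5] (1 at lag 0, 0.5 at lag 2). Output y[n] = x[n] + 0.5·x[n - 2] (with x[n] = 0 outside 0..3): y[0] = 2 + 0.5×0 = 2; y[1] = 1 + 0.5×0 = 1; y[2] = 4 + 0.5×2 = 5.0; y[3] = 1 + 0.5×1 = 1.5; y[4] = 0 + 0.5×4 = 2.0; y[5] = 0 + 0.5×1 = 0.5. So y = [2, 1, 5.0, 1.5, 2.0, 0.5]

[2, 1, 5.0, 1.5, 2.0, 0.5]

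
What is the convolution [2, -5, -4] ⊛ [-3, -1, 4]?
y[0] = 2×-3 = -6; y[1] = 2×-1 + -5×-3 = 13; y[2] = 2×4 + -5×-1 + -4×-3 = 25; y[3] = -5×4 + -4×-1 = -16; y[4] = -4×4 = -16

[-6, 13, 25, -16, -16]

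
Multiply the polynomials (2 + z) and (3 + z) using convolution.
Ascending coefficients: a = [2, 1], b = [3, 1]. c[0] = 2×3 = 6; c[1] = 2×1 + 1×3 = 5; c[2] = 1×1 = 1. Result coefficients: [6, 5, 1] → 6 + 5z + z^2

6 + 5z + z^2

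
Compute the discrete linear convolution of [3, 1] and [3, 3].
y[0] = 3×3 = 9; y[1] = 3×3 + 1×3 = 12; y[2] = 1×3 = 3

[9, 12, 3]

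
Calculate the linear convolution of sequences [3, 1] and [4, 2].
y[0] = 3×4 = 12; y[1] = 3×2 + 1×4 = 10; y[2] = 1×2 = 2

[12, 10, 2]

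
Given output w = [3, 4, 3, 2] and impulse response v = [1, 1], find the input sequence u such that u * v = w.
Deconvolve w=[3, 4, 3, 2] by v=[1, 1]. Since v[0]=1, solve forward: u[0] = w[0] / 1 = 3; u[1] = (w[1] - 3×1) / 1 = 1; u[2] = (w[2] - 1×1) / 1 = 2. So u = [3, 1, 2]. Check by forward convolution: w[0] = 3×1 = 3; w[1] = 3×1 + 1×1 = 4; w[2] = 1×1 + 2×1 = 3; w[3] = 2×1 = 2

[3, 1, 2]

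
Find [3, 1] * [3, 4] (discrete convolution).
y[0] = 3×3 = 9; y[1] = 3×4 + 1×3 = 15; y[2] = 1×4 = 4

[9, 15, 4]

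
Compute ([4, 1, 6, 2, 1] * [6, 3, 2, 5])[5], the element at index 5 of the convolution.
Use y[k] = Σ_i a[i]·b[k-i] at k=5. y[5] = 6×5 + 2×2 + 1×3 = 37

37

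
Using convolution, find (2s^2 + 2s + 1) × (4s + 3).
Ascending coefficients: a = [1, 2, 2], b = [3, 4]. c[0] = 1×3 = 3; c[1] = 1×4 + 2×3 = 10; c[2] = 2×4 + 2×3 = 14; c[3] = 2×4 = 8. Result coefficients: [3, 10, 14, 8] → 8s^3 + 14s^2 + 10s + 3

8s^3 + 14s^2 + 10s + 3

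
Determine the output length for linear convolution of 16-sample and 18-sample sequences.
Linear/full convolution length: m + n - 1 = 16 + 18 - 1 = 33

33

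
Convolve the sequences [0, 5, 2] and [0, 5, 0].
y[0] = 0×0 = 0; y[1] = 0×5 + 5×0 = 0; y[2] = 0×0 + 5×5 + 2×0 = 25; y[3] = 5×0 + 2×5 = 10; y[4] = 2×0 = 0

[0, 0, 25, 10, 0]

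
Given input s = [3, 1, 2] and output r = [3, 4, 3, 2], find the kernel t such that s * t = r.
Output length 4 = len(s) + len(t) - 1 ⇒ len(t) = 2. Solve t forward using t[k] = (r[k] - Σ_{i≥1} s[i]·t[k-i]) / s[0]: t[0] = r[0] / s[0] = 3 / 3 = 1; t[1] = (r[1] - 1×1) / s[0] = (4 - 1×1) / 3 = 1. So t = [1, 1]. Forward-check [3, 1, 2] * [1, 1]: r[0] = 3×1 = 3; r[1] = 3×1 + 1×1 = 4; r[2] = 1×1 + 2×1 = 3; r[3] = 2×1 = 2 → [3, 4, 3, 2] ✓

[1, 1]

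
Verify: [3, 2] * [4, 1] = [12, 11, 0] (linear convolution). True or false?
Recompute linear convolution of [3, 2] and [4, 1]: y[0] = 3×4 = 12; y[1] = 3×1 + 2×4 = 11; y[2] = 2×1 = 2 → [12, 11, 2]. Compare to given [12, 11, 0]: they differ at index 2: given 0, correct 2, so answer: No

No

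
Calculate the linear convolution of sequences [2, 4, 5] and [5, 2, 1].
y[0] = 2×5 = 10; y[1] = 2×2 + 4×5 = 24; y[2] = 2×1 + 4×2 + 5×5 = 35; y[3] = 4×1 + 5×2 = 14; y[4] = 5×1 = 5

[10, 24, 35, 14, 5]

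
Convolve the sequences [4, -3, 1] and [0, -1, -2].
y[0] = 4×0 = 0; y[1] = 4×-1 + -3×0 = -4; y[2] = 4×-2 + -3×-1 + 1×0 = -5; y[3] = -3×-2 + 1×-1 = 5; y[4] = 1×-2 = -2

[0, -4, -5, 5, -2]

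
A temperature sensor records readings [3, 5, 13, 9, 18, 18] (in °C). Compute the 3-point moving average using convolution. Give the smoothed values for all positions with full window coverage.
3-point moving average kernel = [1, 1, 1]. Apply in 'valid' mode (full window coverage): avg[0] = (3 + 5 + 13) / 3 = 7.0; avg[1] = (5 + 13 + 9) / 3 = 9.0; avg[2] = (13 + 9 + 18) / 3 = 13.33; avg[3] = (9 + 18 + 18) / 3 = 15.0. Smoothed values: [7.0, 9.0, 13.33, 15.0]

[7.0, 9.0, 13.33, 15.0]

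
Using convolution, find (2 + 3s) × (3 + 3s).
Ascending coefficients: a = [2, 3], b = [3, 3]. c[0] = 2×3 = 6; c[1] = 2×3 + 3×3 = 15; c[2] = 3×3 = 9. Result coefficients: [6, 15, 9] → 6 + 15s + 9s^2

6 + 15s + 9s^2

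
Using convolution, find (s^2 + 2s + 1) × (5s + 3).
Ascending coefficients: a = [1, 2, 1], b = [3, 5]. c[0] = 1×3 = 3; c[1] = 1×5 + 2×3 = 11; c[2] = 2×5 + 1×3 = 13; c[3] = 1×5 = 5. Result coefficients: [3, 11, 13, 5] → 5s^3 + 13s^2 + 11s + 3

5s^3 + 13s^2 + 11s + 3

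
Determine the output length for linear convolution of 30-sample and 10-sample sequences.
Linear/full convolution length: m + n - 1 = 30 + 10 - 1 = 39

39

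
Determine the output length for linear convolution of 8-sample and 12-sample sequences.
Linear/full convolution length: m + n - 1 = 8 + 12 - 1 = 19

19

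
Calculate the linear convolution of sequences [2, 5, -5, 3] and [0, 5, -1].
y[0] = 2×0 = 0; y[1] = 2×5 + 5×0 = 10; y[2] = 2×-1 + 5×5 + -5×0 = 23; y[3] = 5×-1 + -5×5 + 3×0 = -30; y[4] = -5×-1 + 3×5 = 20; y[5] = 3×-1 = -3

[0, 10, 23, -30, 20, -3]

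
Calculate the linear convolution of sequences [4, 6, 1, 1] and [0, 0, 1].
y[0] = 4×0 = 0; y[1] = 4×0 + 6×0 = 0; y[2] = 4×1 + 6×0 + 1×0 = 4; y[3] = 6×1 + 1×0 + 1×0 = 6; y[4] = 1×1 + 1×0 = 1; y[5] = 1×1 = 1

[0, 0, 4, 6, 1, 1]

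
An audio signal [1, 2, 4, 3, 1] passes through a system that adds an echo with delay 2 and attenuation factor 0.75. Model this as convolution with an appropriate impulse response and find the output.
Direct-path + delayed-attenuated-path model → impulse response h = [1, 0, 0.75] (1 at lag 0, 0.75 at lag 2). Output y[n] = x[n] + 0.75·x[n - 2] (with x[n] = 0 outside 0..4): y[0] = 1 + 0.75×0 = 1; y[1] = 2 + 0.75×0 = 2; y[2] = 4 + 0.75×1 = 4.75; y[3] = 3 + 0.75×2 = 4.5; y[4] = 1 + 0.75×4 = 4.0; y[5] = 0 + 0.75×3 = 2.25; y[6] = 0 + 0.75×1 = 0.75. So y = [1, 2, 4.75, 4.5, 4.0, 2.25, 0.75]

[1, 2, 4.75, 4.5, 4.0, 2.25, 0.75]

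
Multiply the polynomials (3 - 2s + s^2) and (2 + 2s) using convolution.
Ascending coefficients: a = [3, -2, 1], b = [2, 2]. c[0] = 3×2 = 6; c[1] = 3×2 + -2×2 = 2; c[2] = -2×2 + 1×2 = -2; c[3] = 1×2 = 2. Result coefficients: [6, 2, -2, 2] → 6 + 2s - 2s^2 + 2s^3

6 + 2s - 2s^2 + 2s^3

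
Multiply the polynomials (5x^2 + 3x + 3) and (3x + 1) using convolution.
Ascending coefficients: a = [3, 3, 5], b = [1, 3]. c[0] = 3×1 = 3; c[1] = 3×3 + 3×1 = 12; c[2] = 3×3 + 5×1 = 14; c[3] = 5×3 = 15. Result coefficients: [3, 12, 14, 15] → 15x^3 + 14x^2 + 12x + 3

15x^3 + 14x^2 + 12x + 3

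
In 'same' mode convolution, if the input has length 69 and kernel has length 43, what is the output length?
'Same' mode returns an output with the same length as the input: 69

69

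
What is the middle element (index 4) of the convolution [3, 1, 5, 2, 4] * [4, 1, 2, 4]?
Use y[k] = Σ_i a[i]·b[k-i] at k=4. y[4] = 1×4 + 5×2 + 2×1 + 4×4 = 32

32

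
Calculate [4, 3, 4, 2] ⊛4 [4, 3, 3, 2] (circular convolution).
Use y[k] = Σ_j s[j]·t[(k-j) mod 4]. y[0] = 4×4 + 3×2 + 4×3 + 2×3 = 40; y[1] = 4×3 + 3×4 + 4×2 + 2×3 = 38; y[2] = 4×3 + 3×3 + 4×4 + 2×2 = 41; y[3] = 4×2 + 3×3 + 4×3 + 2×4 = 37. Result: [40, 38, 41, 37]

[40, 38, 41, 37]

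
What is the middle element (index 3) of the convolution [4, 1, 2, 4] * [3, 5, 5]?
Use y[k] = Σ_i a[i]·b[k-i] at k=3. y[3] = 1×5 + 2×5 + 4×3 = 27

27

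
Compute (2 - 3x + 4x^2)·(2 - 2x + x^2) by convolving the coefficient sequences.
Ascending coefficients: a = [2, -3, 4], b = [2, -2, 1]. c[0] = 2×2 = 4; c[1] = 2×-2 + -3×2 = -10; c[2] = 2×1 + -3×-2 + 4×2 = 16; c[3] = -3×1 + 4×-2 = -11; c[4] = 4×1 = 4. Result coefficients: [4, -10, 16, -11, 4] → 4 - 10x + 16x^2 - 11x^3 + 4x^4

4 - 10x + 16x^2 - 11x^3 + 4x^4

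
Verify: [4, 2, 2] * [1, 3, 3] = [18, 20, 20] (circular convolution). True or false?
Recompute circular convolution of [4, 2, 2] and [1, 3, 3]: y[0] = 4×1 + 2×3 + 2×3 = 16; y[1] = 4×3 + 2×1 + 2×3 = 20; y[2] = 4×3 + 2×3 + 2×1 = 20 → [16, 20, 20]. Compare to given [18, 20, 20]: they differ at index 0: given 18, correct 16, so answer: No

No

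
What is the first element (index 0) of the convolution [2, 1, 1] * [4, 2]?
Use y[k] = Σ_i a[i]·b[k-i] at k=0. y[0] = 2×4 = 8

8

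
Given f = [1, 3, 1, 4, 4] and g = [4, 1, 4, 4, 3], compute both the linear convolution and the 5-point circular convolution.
Linear: y_lin[0] = 1×4 = 4; y_lin[1] = 1×1 + 3×4 = 13; y_lin[2] = 1×4 + 3×1 + 1×4 = 11; y_lin[3] = 1×4 + 3×4 + 1×1 + 4×4 = 33; y_lin[4] = 1×3 + 3×4 + 1×4 + 4×1 + 4×4 = 39; y_lin[5] = 3×3 + 1×4 + 4×4 + 4×1 = 33; y_lin[6] = 1×3 + 4×4 + 4×4 = 35; y_lin[7] = 4×3 + 4×4 = 28; y_lin[8] = 4×3 = 12 → [4, 13, 11, 33, 39, 33, 35, 28, 12]. Circular (length 5): y[0] = 1×4 + 3×3 + 1×4 + 4×4 + 4×1 = 37; y[1] = 1×1 + 3×4 + 1×3 + 4×4 + 4×4 = 48; y[2] = 1×4 + 3×1 + 1×4 + 4×3 + 4×4 = 39; y[3] = 1×4 + 3×4 + 1×1 + 4×4 + 4×3 = 45; y[4] = 1×3 + 3×4 + 1×4 + 4×1 + 4×4 = 39 → [37, 48, 39, 45, 39]

Linear: [4, 13, 11, 33, 39, 33, 35, 28, 12], Circular: [37, 48, 39, 45, 39]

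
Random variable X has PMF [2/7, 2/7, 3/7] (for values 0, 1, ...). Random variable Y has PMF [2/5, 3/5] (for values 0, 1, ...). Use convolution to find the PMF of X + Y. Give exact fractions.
P(X+Y=k) = Σ_i P(X=i)·P(Y=k-i) — a convolution of [2/7, 2/7, 3/7] and [2/5, 3/5]. P(X+Y=0) = (2/7)×(2/5) = 4/35; P(X+Y=1) = (2/7)×(3/5) + (2/7)×(2/5) = 6/35 + 4/35 = 2/7; P(X+Y=2) = (2/7)×(3/5) + (3/7)×(2/5) = 6/35 + 6/35 = 12/35; P(X+Y=3) = (3/7)×(3/5) = 9/35. PMF: [4/35, 2/7, 12/35, 9/35] (sums to 1 ✓)

[4/35, 2/7, 12/35, 9/35]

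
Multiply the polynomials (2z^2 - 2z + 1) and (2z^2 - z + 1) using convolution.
Ascending coefficients: a = [1, -2, 2], b = [1, -1, 2]. c[0] = 1×1 = 1; c[1] = 1×-1 + -2×1 = -3; c[2] = 1×2 + -2×-1 + 2×1 = 6; c[3] = -2×2 + 2×-1 = -6; c[4] = 2×2 = 4. Result coefficients: [1, -3, 6, -6, 4] → 4z^4 - 6z^3 + 6z^2 - 3z + 1

4z^4 - 6z^3 + 6z^2 - 3z + 1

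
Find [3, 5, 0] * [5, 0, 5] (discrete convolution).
y[0] = 3×5 = 15; y[1] = 3×0 + 5×5 = 25; y[2] = 3×5 + 5×0 + 0×5 = 15; y[3] = 5×5 + 0×0 = 25; y[4] = 0×5 = 0

[15, 25, 15, 25, 0]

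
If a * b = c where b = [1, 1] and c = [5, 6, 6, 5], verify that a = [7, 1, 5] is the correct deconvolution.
Forward-compute [7, 1, 5] * [1, 1]: c[0] = 7×1 = 7; c[1] = 7×1 + 1×1 = 8; c[2] = 1×1 + 5×1 = 6; c[3] = 5×1 = 5 → [7, 8, 6, 5]. Does not match given c = [5, 6, 6, 5].

Not verified. [7, 1, 5] * [1, 1] = [7, 8, 6, 5], which differs from [5, 6, 6, 5] at index 0.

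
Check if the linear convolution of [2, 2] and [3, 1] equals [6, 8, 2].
Recompute linear convolution of [2, 2] and [3, 1]: y[0] = 2×3 = 6; y[1] = 2×1 + 2×3 = 8; y[2] = 2×1 = 2 → [6, 8, 2]. Given [6, 8, 2] matches, so answer: Yes

Yes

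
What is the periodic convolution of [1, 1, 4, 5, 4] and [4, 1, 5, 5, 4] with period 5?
Use y[k] = Σ_j u[j]·v[(k-j) mod 5]. y[0] = 1×4 + 1×4 + 4×5 + 5×5 + 4×1 = 57; y[1] = 1×1 + 1×4 + 4×4 + 5×5 + 4×5 = 66; y[2] = 1×5 + 1×1 + 4×4 + 5×4 + 4×5 = 62; y[3] = 1×5 + 1×5 + 4×1 + 5×4 + 4×4 = 50; y[4] = 1×4 + 1×5 + 4×5 + 5×1 + 4×4 = 50. Result: [57, 66, 62, 50, 50]

[57, 66, 62, 50, 50]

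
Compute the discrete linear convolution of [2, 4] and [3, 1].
y[0] = 2×3 = 6; y[1] = 2×1 + 4×3 = 14; y[2] = 4×1 = 4

[6, 14, 4]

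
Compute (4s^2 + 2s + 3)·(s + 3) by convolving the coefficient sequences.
Ascending coefficients: a = [3, 2, 4], b = [3, 1]. c[0] = 3×3 = 9; c[1] = 3×1 + 2×3 = 9; c[2] = 2×1 + 4×3 = 14; c[3] = 4×1 = 4. Result coefficients: [9, 9, 14, 4] → 4s^3 + 14s^2 + 9s + 9

4s^3 + 14s^2 + 9s + 9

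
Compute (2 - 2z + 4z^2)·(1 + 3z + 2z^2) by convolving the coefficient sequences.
Ascending coefficients: a = [2, -2, 4], b = [1, 3, 2]. c[0] = 2×1 = 2; c[1] = 2×3 + -2×1 = 4; c[2] = 2×2 + -2×3 + 4×1 = 2; c[3] = -2×2 + 4×3 = 8; c[4] = 4×2 = 8. Result coefficients: [2, 4, 2, 8, 8] → 2 + 4z + 2z^2 + 8z^3 + 8z^4

2 + 4z + 2z^2 + 8z^3 + 8z^4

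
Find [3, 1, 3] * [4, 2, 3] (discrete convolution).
y[0] = 3×4 = 12; y[1] = 3×2 + 1×4 = 10; y[2] = 3×3 + 1×2 + 3×4 = 23; y[3] = 1×3 + 3×2 = 9; y[4] = 3×3 = 9

[12, 10, 23, 9, 9]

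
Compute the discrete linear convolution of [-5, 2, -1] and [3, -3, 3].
y[0] = -5×3 = -15; y[1] = -5×-3 + 2×3 = 21; y[2] = -5×3 + 2×-3 + -1×3 = -24; y[3] = 2×3 + -1×-3 = 9; y[4] = -1×3 = -3

[-15, 21, -24, 9, -3]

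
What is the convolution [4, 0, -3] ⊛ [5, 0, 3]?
y[0] = 4×5 = 20; y[1] = 4×0 + 0×5 = 0; y[2] = 4×3 + 0×0 + -3×5 = -3; y[3] = 0×3 + -3×0 = 0; y[4] = -3×3 = -9

[20, 0, -3, 0, -9]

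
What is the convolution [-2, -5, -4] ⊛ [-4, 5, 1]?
y[0] = -2×-4 = 8; y[1] = -2×5 + -5×-4 = 10; y[2] = -2×1 + -5×5 + -4×-4 = -11; y[3] = -5×1 + -4×5 = -25; y[4] = -4×1 = -4

[8, 10, -11, -25, -4]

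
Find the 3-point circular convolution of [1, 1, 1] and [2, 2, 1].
Use y[k] = Σ_j u[j]·v[(k-j) mod 3]. y[0] = 1×2 + 1×1 + 1×2 = 5; y[1] = 1×2 + 1×2 + 1×1 = 5; y[2] = 1×1 + 1×2 + 1×2 = 5. Result: [5, 5, 5]

[5, 5, 5]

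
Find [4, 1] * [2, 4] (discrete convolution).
y[0] = 4×2 = 8; y[1] = 4×4 + 1×2 = 18; y[2] = 1×4 = 4

[8, 18, 4]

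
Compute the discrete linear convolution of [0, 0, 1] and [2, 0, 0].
y[0] = 0×2 = 0; y[1] = 0×0 + 0×2 = 0; y[2] = 0×0 + 0×0 + 1×2 = 2; y[3] = 0×0 + 1×0 = 0; y[4] = 1×0 = 0

[0, 0, 2, 0, 0]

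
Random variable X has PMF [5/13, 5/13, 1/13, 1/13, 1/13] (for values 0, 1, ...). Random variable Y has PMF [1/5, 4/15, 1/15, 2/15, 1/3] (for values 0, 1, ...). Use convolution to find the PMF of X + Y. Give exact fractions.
P(X+Y=k) = Σ_i P(X=i)·P(Y=k-i) — a convolution of [5/13, 5/13, 1/13, 1/13, 1/13] and [1/5, 4/15, 1/15, 2/15, 1/3]. P(X+Y=0) = (5/13)×(1/5) = 1/13; P(X+Y=1) = (5/13)×(4/15) + (5/13)×(1/5) = 4/39 + 1/13 = 7/39; P(X+Y=2) = (5/13)×(1/15) + (5/13)×(4/15) + (1/13)×(1/5) = 1/39 + 4/39 + 1/65 = 28/195; P(X+Y=3) = (5/13)×(2/15) + (5/13)×(1/15) + (1/13)×(4/15) + (1/13)×(1/5) = 2/39 + 1/39 + 4/195 + 1/65 = 22/195; P(X+Y=4) = (5/13)×(1/3) + (5/13)×(2/15) + (1/13)×(1/15) + (1/13)×(4/15) + (1/13)×(1/5) = 5/39 + 2/39 + 1/195 + 4/195 + 1/65 = 43/195; P(X+Y=5) = (5/13)×(1/3) + (1/13)×(2/15) + (1/13)×(1/15) + (1/13)×(4/15) = 5/39 + 2/195 + 1/195 + 4/195 = 32/195; P(X+Y=6) = (1/13)×(1/3) + (1/13)×(2/15) + (1/13)×(1/15) = 1/39 + 2/195 + 1/195 = 8/195; P(X+Y=7) = (1/13)×(1/3) + (1/13)×(2/15) = 1/39 + 2/195 = 7/195; P(X+Y=8) = (1/13)×(1/3) = 1/39. PMF: [1/13, 7/39, 28/195, 22/195, 43/195, 32/195, 8/195, 7/195, 1/39] (sums to 1 ✓)

[1/13, 7/39, 28/195, 22/195, 43/195, 32/195, 8/195, 7/195, 1/39]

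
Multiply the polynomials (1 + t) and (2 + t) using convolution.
Ascending coefficients: a = [1, 1], b = [2, 1]. c[0] = 1×2 = 2; c[1] = 1×1 + 1×2 = 3; c[2] = 1×1 = 1. Result coefficients: [2, 3, 1] → 2 + 3t + t^2

2 + 3t + t^2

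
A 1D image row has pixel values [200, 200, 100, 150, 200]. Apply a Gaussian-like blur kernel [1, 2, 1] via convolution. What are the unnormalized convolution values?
Convolve image row [200, 200, 100, 150, 200] with kernel [1, 2, 1]: y[0] = 200×1 = 200; y[1] = 200×2 + 200×1 = 600; y[2] = 200×1 + 200×2 + 100×1 = 700; y[3] = 200×1 + 100×2 + 150×1 = 550; y[4] = 100×1 + 150×2 + 200×1 = 600; y[5] = 150×1 + 200×2 = 550; y[6] = 200×1 = 200 → [200, 600, 700, 550, 600, 550, 200]. Normalization factor = sum(kernel) = 4.

[200, 600, 700, 550, 600, 550, 200]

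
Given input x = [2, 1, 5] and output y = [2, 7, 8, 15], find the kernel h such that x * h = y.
Output length 4 = len(x) + len(h) - 1 ⇒ len(h) = 2. Solve h forward using h[k] = (y[k] - Σ_{i≥1} x[i]·h[k-i]) / x[0]: h[0] = y[0] / x[0] = 2 / 2 = 1; h[1] = (y[1] - 1×1) / x[0] = (7 - 1×1) / 2 = 3. So h = [1, 3]. Forward-check [2, 1, 5] * [1, 3]: y[0] = 2×1 = 2; y[1] = 2×3 + 1×1 = 7; y[2] = 1×3 + 5×1 = 8; y[3] = 5×3 = 15 → [2, 7, 8, 15] ✓

[1, 3]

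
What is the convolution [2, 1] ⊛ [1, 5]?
y[0] = 2×1 = 2; y[1] = 2×5 + 1×1 = 11; y[2] = 1×5 = 5

[2, 11, 5]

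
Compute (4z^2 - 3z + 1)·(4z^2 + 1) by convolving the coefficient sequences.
Ascending coefficients: a = [1, -3, 4], b = [1, 0, 4]. c[0] = 1×1 = 1; c[1] = 1×0 + -3×1 = -3; c[2] = 1×4 + -3×0 + 4×1 = 8; c[3] = -3×4 + 4×0 = -12; c[4] = 4×4 = 16. Result coefficients: [1, -3, 8, -12, 16] → 16z^4 - 12z^3 + 8z^2 - 3z + 1

16z^4 - 12z^3 + 8z^2 - 3z + 1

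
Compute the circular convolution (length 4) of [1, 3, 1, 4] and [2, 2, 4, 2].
Use y[k] = Σ_j x[j]·h[(k-j) mod 4]. y[0] = 1×2 + 3×2 + 1×4 + 4×2 = 20; y[1] = 1×2 + 3×2 + 1×2 + 4×4 = 26; y[2] = 1×4 + 3×2 + 1×2 + 4×2 = 20; y[3] = 1×2 + 3×4 + 1×2 + 4×2 = 24. Result: [20, 26, 20, 24]

[20, 26, 20, 24]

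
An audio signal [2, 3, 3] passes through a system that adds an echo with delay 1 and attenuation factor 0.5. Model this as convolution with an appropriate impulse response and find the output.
Direct-path + delayed-attenuated-path model → impulse response h = [1, 0.5] (1 at lag 0, 0.5 at lag 1). Output y[n] = x[n] + 0.5·x[n - 1] (with x[n] = 0 outside 0..2): y[0] = 2 + 0.5×0 = 2; y[1] = 3 + 0.5×2 = 4.0; y[2] = 3 + 0.5×3 = 4.5; y[3] = 0 + 0.5×3 = 1.5. So y = [2, 4.0, 4.5, 1.5]

[2, 4.0, 4.5, 1.5]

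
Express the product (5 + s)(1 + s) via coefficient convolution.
Ascending coefficients: a = [5, 1], b = [1, 1]. c[0] = 5×1 = 5; c[1] = 5×1 + 1×1 = 6; c[2] = 1×1 = 1. Result coefficients: [5, 6, 1] → 5 + 6s + s^2

5 + 6s + s^2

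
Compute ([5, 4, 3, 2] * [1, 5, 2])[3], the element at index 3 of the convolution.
Use y[k] = Σ_i a[i]·b[k-i] at k=3. y[3] = 4×2 + 3×5 + 2×1 = 25

25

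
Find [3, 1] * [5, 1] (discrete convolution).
y[0] = 3×5 = 15; y[1] = 3×1 + 1×5 = 8; y[2] = 1×1 = 1

[15, 8, 1]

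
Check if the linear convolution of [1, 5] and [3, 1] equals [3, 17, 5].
Recompute linear convolution of [1, 5] and [3, 1]: y[0] = 1×3 = 3; y[1] = 1×1 + 5×3 = 16; y[2] = 5×1 = 5 → [3, 16, 5]. Compare to given [3, 17, 5]: they differ at index 1: given 17, correct 16, so answer: No

No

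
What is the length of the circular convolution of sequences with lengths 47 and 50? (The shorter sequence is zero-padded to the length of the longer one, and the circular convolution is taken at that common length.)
Circular convolution (zero-padding the shorter input) has length max(m, n) = max(47, 50) = 50

50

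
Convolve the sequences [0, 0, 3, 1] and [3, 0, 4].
y[0] = 0×3 = 0; y[1] = 0×0 + 0×3 = 0; y[2] = 0×4 + 0×0 + 3×3 = 9; y[3] = 0×4 + 3×0 + 1×3 = 3; y[4] = 3×4 + 1×0 = 12; y[5] = 1×4 = 4

[0, 0, 9, 3, 12, 4]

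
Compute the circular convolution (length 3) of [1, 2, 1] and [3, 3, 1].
Use y[k] = Σ_j s[j]·t[(k-j) mod 3]. y[0] = 1×3 + 2×1 + 1×3 = 8; y[1] = 1×3 + 2×3 + 1×1 = 10; y[2] = 1×1 + 2×3 + 1×3 = 10. Result: [8, 10, 10]

[8, 10, 10]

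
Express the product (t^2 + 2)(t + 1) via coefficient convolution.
Ascending coefficients: a = [2, 0, 1], b = [1, 1]. c[0] = 2×1 = 2; c[1] = 2×1 + 0×1 = 2; c[2] = 0×1 + 1×1 = 1; c[3] = 1×1 = 1. Result coefficients: [2, 2, 1, 1] → t^3 + t^2 + 2t + 2

t^3 + t^2 + 2t + 2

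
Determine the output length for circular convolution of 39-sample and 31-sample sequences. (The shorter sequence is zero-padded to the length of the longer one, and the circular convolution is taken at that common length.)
Circular convolution (zero-padding the shorter input) has length max(m, n) = max(39, 31) = 39

39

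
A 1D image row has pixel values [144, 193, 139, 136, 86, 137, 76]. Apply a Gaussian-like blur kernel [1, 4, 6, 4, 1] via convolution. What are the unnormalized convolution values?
Convolve image row [144, 193, 139, 136, 86, 137, 76] with kernel [1, 4, 6, 4, 1]: y[0] = 144×1 = 144; y[1] = 144×4 + 193×1 = 769; y[2] = 144×6 + 193×4 + 139×1 = 1775; y[3] = 144×4 + 193×6 + 139×4 + 136×1 = 2426; y[4] = 144×1 + 193×4 + 139×6 + 136×4 + 86×1 = 2380; y[5] = 193×1 + 139×4 + 136×6 + 86×4 + 137×1 = 2046; y[6] = 139×1 + 136×4 + 86×6 + 137×4 + 76×1 = 1823; y[7] = 136×1 + 86×4 + 137×6 + 76×4 = 1606; y[8] = 86×1 + 137×4 + 76×6 = 1090; y[9] = 137×1 + 76×4 = 441; y[10] = 76×1 = 76 → [144, 769, 1775, 2426, 2380, 2046, 1823, 1606, 1090, 441, 76]. Normalization factor = sum(kernel) = 16.

[144, 769, 1775, 2426, 2380, 2046, 1823, 1606, 1090, 441, 76]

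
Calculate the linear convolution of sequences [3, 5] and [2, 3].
y[0] = 3×2 = 6; y[1] = 3×3 + 5×2 = 19; y[2] = 5×3 = 15

[6, 19, 15]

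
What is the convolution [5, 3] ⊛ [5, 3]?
y[0] = 5×5 = 25; y[1] = 5×3 + 3×5 = 30; y[2] = 3×3 = 9

[25, 30, 9]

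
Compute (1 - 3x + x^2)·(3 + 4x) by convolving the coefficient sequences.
Ascending coefficients: a = [1, -3, 1], b = [3, 4]. c[0] = 1×3 = 3; c[1] = 1×4 + -3×3 = -5; c[2] = -3×4 + 1×3 = -9; c[3] = 1×4 = 4. Result coefficients: [3, -5, -9, 4] → 3 - 5x - 9x^2 + 4x^3

3 - 5x - 9x^2 + 4x^3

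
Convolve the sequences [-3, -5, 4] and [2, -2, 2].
y[0] = -3×2 = -6; y[1] = -3×-2 + -5×2 = -4; y[2] = -3×2 + -5×-2 + 4×2 = 12; y[3] = -5×2 + 4×-2 = -18; y[4] = 4×2 = 8

[-6, -4, 12, -18, 8]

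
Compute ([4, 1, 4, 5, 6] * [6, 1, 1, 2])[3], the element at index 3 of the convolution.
Use y[k] = Σ_i a[i]·b[k-i] at k=3. y[3] = 4×2 + 1×1 + 4×1 + 5×6 = 43

43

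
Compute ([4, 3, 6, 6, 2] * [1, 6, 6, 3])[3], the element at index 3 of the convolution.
Use y[k] = Σ_i a[i]·b[k-i] at k=3. y[3] = 4×3 + 3×6 + 6×6 + 6×1 = 72

72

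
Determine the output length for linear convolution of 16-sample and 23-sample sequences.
Linear/full convolution length: m + n - 1 = 16 + 23 - 1 = 38

38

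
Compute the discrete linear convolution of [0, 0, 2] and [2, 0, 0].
y[0] = 0×2 = 0; y[1] = 0×0 + 0×2 = 0; y[2] = 0×0 + 0×0 + 2×2 = 4; y[3] = 0×0 + 2×0 = 0; y[4] = 2×0 = 0

[0, 0, 4, 0, 0]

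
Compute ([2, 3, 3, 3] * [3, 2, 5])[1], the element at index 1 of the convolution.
Use y[k] = Σ_i a[i]·b[k-i] at k=1. y[1] = 2×2 + 3×3 = 13

13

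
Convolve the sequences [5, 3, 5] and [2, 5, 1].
y[0] = 5×2 = 10; y[1] = 5×5 + 3×2 = 31; y[2] = 5×1 + 3×5 + 5×2 = 30; y[3] = 3×1 + 5×5 = 28; y[4] = 5×1 = 5

[10, 31, 30, 28, 5]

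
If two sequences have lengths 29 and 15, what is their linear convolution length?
Linear/full convolution length: m + n - 1 = 29 + 15 - 1 = 43

43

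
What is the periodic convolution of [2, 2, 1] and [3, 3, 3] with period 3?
Use y[k] = Σ_j s[j]·t[(k-j) mod 3]. y[0] = 2×3 + 2×3 + 1×3 = 15; y[1] = 2×3 + 2×3 + 1×3 = 15; y[2] = 2×3 + 2×3 + 1×3 = 15. Result: [15, 15, 15]

[15, 15, 15]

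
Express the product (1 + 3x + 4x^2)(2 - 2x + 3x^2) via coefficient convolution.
Ascending coefficients: a = [1, 3, 4], b = [2, -2, 3]. c[0] = 1×2 = 2; c[1] = 1×-2 + 3×2 = 4; c[2] = 1×3 + 3×-2 + 4×2 = 5; c[3] = 3×3 + 4×-2 = 1; c[4] = 4×3 = 12. Result coefficients: [2, 4, 5, 1, 12] → 2 + 4x + 5x^2 + x^3 + 12x^4

2 + 4x + 5x^2 + x^3 + 12x^4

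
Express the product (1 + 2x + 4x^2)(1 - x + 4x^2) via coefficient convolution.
Ascending coefficients: a = [1, 2, 4], b = [1, -1, 4]. c[0] = 1×1 = 1; c[1] = 1×-1 + 2×1 = 1; c[2] = 1×4 + 2×-1 + 4×1 = 6; c[3] = 2×4 + 4×-1 = 4; c[4] = 4×4 = 16. Result coefficients: [1, 1, 6, 4, 16] → 1 + x + 6x^2 + 4x^3 + 16x^4

1 + x + 6x^2 + 4x^3 + 16x^4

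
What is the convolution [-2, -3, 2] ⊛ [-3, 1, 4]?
y[0] = -2×-3 = 6; y[1] = -2×1 + -3×-3 = 7; y[2] = -2×4 + -3×1 + 2×-3 = -17; y[3] = -3×4 + 2×1 = -10; y[4] = 2×4 = 8

[6, 7, -17, -10, 8]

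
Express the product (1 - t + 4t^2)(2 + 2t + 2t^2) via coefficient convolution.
Ascending coefficients: a = [1, -1, 4], b = [2, 2, 2]. c[0] = 1×2 = 2; c[1] = 1×2 + -1×2 = 0; c[2] = 1×2 + -1×2 + 4×2 = 8; c[3] = -1×2 + 4×2 = 6; c[4] = 4×2 = 8. Result coefficients: [2, 0, 8, 6, 8] → 2 + 8t^2 + 6t^3 + 8t^4

2 + 8t^2 + 6t^3 + 8t^4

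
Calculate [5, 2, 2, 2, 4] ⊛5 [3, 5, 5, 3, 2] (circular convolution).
Use y[k] = Σ_j a[j]·b[(k-j) mod 5]. y[0] = 5×3 + 2×2 + 2×3 + 2×5 + 4×5 = 55; y[1] = 5×5 + 2×3 + 2×2 + 2×3 + 4×5 = 61; y[2] = 5×5 + 2×5 + 2×3 + 2×2 + 4×3 = 57; y[3] = 5×3 + 2×5 + 2×5 + 2×3 + 4×2 = 49; y[4] = 5×2 + 2×3 + 2×5 + 2×5 + 4×3 = 48. Result: [55, 61, 57, 49, 48]

[55, 61, 57, 49, 48]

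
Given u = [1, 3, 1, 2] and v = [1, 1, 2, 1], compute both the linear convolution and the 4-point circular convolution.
Linear: y_lin[0] = 1×1 = 1; y_lin[1] = 1×1 + 3×1 = 4; y_lin[2] = 1×2 + 3×1 + 1×1 = 6; y_lin[3] = 1×1 + 3×2 + 1×1 + 2×1 = 10; y_lin[4] = 3×1 + 1×2 + 2×1 = 7; y_lin[5] = 1×1 + 2×2 = 5; y_lin[6] = 2×1 = 2 → [1, 4, 6, 10, 7, 5, 2]. Circular (length 4): y[0] = 1×1 + 3×1 + 1×2 + 2×1 = 8; y[1] = 1×1 + 3×1 + 1×1 + 2×2 = 9; y[2] = 1×2 + 3×1 + 1×1 + 2×1 = 8; y[3] = 1×1 + 3×2 + 1×1 + 2×1 = 10 → [8, 9, 8, 10]

Linear: [1, 4, 6, 10, 7, 5, 2], Circular: [8, 9, 8, 10]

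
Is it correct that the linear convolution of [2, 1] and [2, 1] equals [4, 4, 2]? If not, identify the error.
Recompute linear convolution of [2, 1] and [2, 1]: y[0] = 2×2 = 4; y[1] = 2×1 + 1×2 = 4; y[2] = 1×1 = 1 → [4, 4, 1]. Compare to given [4, 4, 2]: they differ at index 2: given 2, correct 1, so answer: No

No. Error at index 2: given 2, correct 1.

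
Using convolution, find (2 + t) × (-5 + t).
Ascending coefficients: a = [2, 1], b = [-5, 1]. c[0] = 2×-5 = -10; c[1] = 2×1 + 1×-5 = -3; c[2] = 1×1 = 1. Result coefficients: [-10, -3, 1] → -10 - 3t + t^2

-10 - 3t + t^2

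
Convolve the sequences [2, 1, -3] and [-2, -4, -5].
y[0] = 2×-2 = -4; y[1] = 2×-4 + 1×-2 = -10; y[2] = 2×-5 + 1×-4 + -3×-2 = -8; y[3] = 1×-5 + -3×-4 = 7; y[4] = -3×-5 = 15

[-4, -10, -8, 7, 15]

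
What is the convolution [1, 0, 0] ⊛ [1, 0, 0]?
y[0] = 1×1 = 1; y[1] = 1×0 + 0×1 = 0; y[2] = 1×0 + 0×0 + 0×1 = 0; y[3] = 0×0 + 0×0 = 0; y[4] = 0×0 = 0

[1, 0, 0, 0, 0]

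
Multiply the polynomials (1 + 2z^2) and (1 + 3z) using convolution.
Ascending coefficients: a = [1, 0, 2], b = [1, 3]. c[0] = 1×1 = 1; c[1] = 1×3 + 0×1 = 3; c[2] = 0×3 + 2×1 = 2; c[3] = 2×3 = 6. Result coefficients: [1, 3, 2, 6] → 1 + 3z + 2z^2 + 6z^3

1 + 3z + 2z^2 + 6z^3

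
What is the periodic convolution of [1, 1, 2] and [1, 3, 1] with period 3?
Use y[k] = Σ_j s[j]·t[(k-j) mod 3]. y[0] = 1×1 + 1×1 + 2×3 = 8; y[1] = 1×3 + 1×1 + 2×1 = 6; y[2] = 1×1 + 1×3 + 2×1 = 6. Result: [8, 6, 6]

[8, 6, 6]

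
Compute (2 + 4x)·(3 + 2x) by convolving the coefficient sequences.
Ascending coefficients: a = [2, 4], b = [3, 2]. c[0] = 2×3 = 6; c[1] = 2×2 + 4×3 = 16; c[2] = 4×2 = 8. Result coefficients: [6, 16, 8] → 6 + 16x + 8x^2

6 + 16x + 8x^2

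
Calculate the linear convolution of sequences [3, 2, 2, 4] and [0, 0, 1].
y[0] = 3×0 = 0; y[1] = 3×0 + 2×0 = 0; y[2] = 3×1 + 2×0 + 2×0 = 3; y[3] = 2×1 + 2×0 + 4×0 = 2; y[4] = 2×1 + 4×0 = 2; y[5] = 4×1 = 4

[0, 0, 3, 2, 2, 4]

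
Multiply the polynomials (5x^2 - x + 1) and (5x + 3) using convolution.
Ascending coefficients: a = [1, -1, 5], b = [3, 5]. c[0] = 1×3 = 3; c[1] = 1×5 + -1×3 = 2; c[2] = -1×5 + 5×3 = 10; c[3] = 5×5 = 25. Result coefficients: [3, 2, 10, 25] → 25x^3 + 10x^2 + 2x + 3

25x^3 + 10x^2 + 2x + 3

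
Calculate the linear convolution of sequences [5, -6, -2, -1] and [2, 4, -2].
y[0] = 5×2 = 10; y[1] = 5×4 + -6×2 = 8; y[2] = 5×-2 + -6×4 + -2×2 = -38; y[3] = -6×-2 + -2×4 + -1×2 = 2; y[4] = -2×-2 + -1×4 = 0; y[5] = -1×-2 = 2

[10, 8, -38, 2, 0, 2]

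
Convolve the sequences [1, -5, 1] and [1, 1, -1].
y[0] = 1×1 = 1; y[1] = 1×1 + -5×1 = -4; y[2] = 1×-1 + -5×1 + 1×1 = -5; y[3] = -5×-1 + 1×1 = 6; y[4] = 1×-1 = -1

[1, -4, -5, 6, -1]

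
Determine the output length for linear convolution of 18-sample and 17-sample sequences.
Linear/full convolution length: m + n - 1 = 18 + 17 - 1 = 34

34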